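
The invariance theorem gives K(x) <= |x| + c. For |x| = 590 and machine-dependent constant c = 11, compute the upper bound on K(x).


K(x) <= |x| + c = 590 + 11 = 601

601


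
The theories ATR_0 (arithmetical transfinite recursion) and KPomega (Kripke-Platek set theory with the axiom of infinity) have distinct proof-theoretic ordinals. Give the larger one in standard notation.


Proof-theoretic ordinal of ATR_0 (arithmetical transfinite recursion): Gamma_0
Proof-theoretic ordinal of KPomega (Kripke-Platek set theory with the axiom of infinity): psi_0(epsilon_{Omega+1})
Comparing: Gamma_0 < psi_0(epsilon_{Omega+1}).
The larger ordinal is psi_0(epsilon_{Omega+1}) (from KPomega (Kripke-Platek set theory with the axiom of infinity)).

psi_0(epsilon_{Omega+1})


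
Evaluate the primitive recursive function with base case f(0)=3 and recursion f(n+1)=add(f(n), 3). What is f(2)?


f(0) = 3
f(1) = add(f(0), 3) = add(3, 3) = 6
f(2) = add(f(1), 3) = add(6, 3) = 9


9


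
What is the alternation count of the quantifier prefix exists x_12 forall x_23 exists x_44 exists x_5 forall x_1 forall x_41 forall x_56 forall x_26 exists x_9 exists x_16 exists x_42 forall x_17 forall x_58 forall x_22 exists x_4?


Walk the prefix and count type changes:
  position 1: exists -> forall <-- alternation
  position 2: forall -> exists <-- alternation
  position 3: exists -> exists
  position 4: exists -> forall <-- alternation
  position 5: forall -> forall
  position 6: forall -> forall
  position 7: forall -> forall
  position 8: forall -> exists <-- alternation
  position 9: exists -> exists
  position 10: exists -> exists
  position 11: exists -> forall <-- alternation
  position 12: forall -> forall
  position 13: forall -> forall
  position 14: forall -> exists <-- alternation
Total alternations = 6

6


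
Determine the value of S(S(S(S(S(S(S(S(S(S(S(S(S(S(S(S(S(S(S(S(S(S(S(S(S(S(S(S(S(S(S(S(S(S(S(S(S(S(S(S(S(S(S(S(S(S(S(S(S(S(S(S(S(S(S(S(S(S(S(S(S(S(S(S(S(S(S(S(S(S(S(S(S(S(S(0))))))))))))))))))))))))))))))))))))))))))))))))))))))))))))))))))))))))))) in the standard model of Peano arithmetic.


Counting successors applied to 0:
75 applications of S to 0 = 75

75


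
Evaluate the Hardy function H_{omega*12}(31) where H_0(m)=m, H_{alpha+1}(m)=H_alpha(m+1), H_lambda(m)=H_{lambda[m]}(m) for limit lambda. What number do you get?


H_{omega*12}(31):
For the Hardy hierarchy, H_{omega*k}(n) = 2^k * n.
2^12 = 4096.
4096 * 31 = 126976

126976


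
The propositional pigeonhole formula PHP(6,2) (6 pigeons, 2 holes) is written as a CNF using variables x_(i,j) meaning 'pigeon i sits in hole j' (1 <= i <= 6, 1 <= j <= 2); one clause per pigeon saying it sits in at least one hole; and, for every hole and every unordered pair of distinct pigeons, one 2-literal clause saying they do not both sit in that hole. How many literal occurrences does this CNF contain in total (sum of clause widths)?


PHP(6,2): 6 pigeons, 2 holes, 6*2 = 12 variables.
- pigeon clauses: one per pigeon -> 6 clauses of width 2 -> 12 literals
- hole clauses: 2 holes * C(6,2) = 2 * 15 -> 30 clauses of width 2 -> 60 literals
Total literal occurrences = 12 + 60 = 72

72


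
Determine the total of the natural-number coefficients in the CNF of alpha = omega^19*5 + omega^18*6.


CNF: omega^19*5 + omega^18*6
Coefficients: 5 + 6 = 11

11


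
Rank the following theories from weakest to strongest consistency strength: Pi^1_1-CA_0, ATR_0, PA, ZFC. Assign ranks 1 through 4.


Ordering by consistency strength:
1. PA
2. ATR_0
3. Pi^1_1-CA_0
4. ZFC


Pi^1_1-CA_0=3, ATR_0=2, PA=1, ZFC=4


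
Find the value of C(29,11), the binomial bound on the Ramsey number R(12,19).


R(12,19) <= C(12+19-2, 12-1) = C(29, 11)
C(29, 11) = 29! / (11! * 18!)
= 34597290

34597290


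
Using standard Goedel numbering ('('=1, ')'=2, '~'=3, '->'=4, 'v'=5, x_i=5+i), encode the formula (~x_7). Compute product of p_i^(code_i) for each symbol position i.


Formula: (~x_7)
Symbol codes: [1, 3, 12, 2]
Primes: [2, 3, 5, 7]
p_1^1 = 2^1 = 2
p_2^3 = 3^3 = 27
p_3^12 = 5^12 = 244140625
p_4^2 = 7^2 = 49
Product = 645996093750

645996093750


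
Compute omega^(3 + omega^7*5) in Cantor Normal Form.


omega^(3 + omega^7*5):
In ordinal addition a term is absorbed by a following term of strictly larger exponent: 0 < 7, so 3 + omega^7*5 = omega^7*5.
omega raised to a CNF ordinal is a single CNF term: Result = omega^(omega^7*5)

omega^(omega^7*5)


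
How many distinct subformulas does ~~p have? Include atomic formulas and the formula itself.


Formula: ~~p
Subformulas found:
  1. p
  2. ~p
  3. ~~p
Total distinct subformulas = 3

3


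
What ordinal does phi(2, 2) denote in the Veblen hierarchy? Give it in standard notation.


phi(2, 2):
phi(2, beta) = zeta_beta (the beta-th zeta number, fixed point of epsilon).
phi(2, 2) = zeta_2

zeta_2


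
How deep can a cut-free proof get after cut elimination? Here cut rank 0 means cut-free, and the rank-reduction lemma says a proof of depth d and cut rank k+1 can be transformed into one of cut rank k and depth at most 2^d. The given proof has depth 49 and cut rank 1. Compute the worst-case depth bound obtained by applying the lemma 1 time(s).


Each rank reduction sends depth d to at most 2^d; cut rank r needs r reductions.
2_0(49) = 49
2_1(49) = 2^49 = 562949953421312
Cut-free depth bound = 562949953421312

562949953421312


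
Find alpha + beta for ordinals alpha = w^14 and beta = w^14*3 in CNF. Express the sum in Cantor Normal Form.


Ordinal addition w^14 + w^14*3:
Both terms have the same exponent 14.
w^e*c + w^e*d = w^e*(c+d).
Result = w^14*(1+3) = w^14*4

w^14*4


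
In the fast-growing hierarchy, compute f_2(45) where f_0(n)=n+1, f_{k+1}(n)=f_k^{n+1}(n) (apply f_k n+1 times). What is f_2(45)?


f_2(45) = f_1^46(45)
f_1(m) = 2m + 1.
Iterating: f_1^k(n) = 2^k*(n+1) - 1.
f_2(45) = 2^46*(45+1) - 1 = 70368744177664*46 - 1 = 3236962232172543

3236962232172543


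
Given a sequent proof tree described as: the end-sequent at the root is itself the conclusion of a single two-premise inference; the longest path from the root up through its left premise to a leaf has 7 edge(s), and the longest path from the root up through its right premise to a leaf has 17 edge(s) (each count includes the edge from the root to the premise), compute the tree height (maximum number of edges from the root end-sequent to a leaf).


Longest path through the left premise: 7 edges (measured from the branching sequent)
Longest path through the right premise: 17 edges
Height of the subtree rooted at the branching sequent: max(7, 17) = 17
The branching sequent is the root itself.
Total height = 17

17


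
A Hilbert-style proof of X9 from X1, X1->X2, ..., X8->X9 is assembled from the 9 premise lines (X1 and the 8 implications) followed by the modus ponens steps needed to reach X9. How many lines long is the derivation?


We have 9 premise lines: X1 and 8 implications.
Each implication is detached once by MP, giving 8 MP lines.
9 premise lines + 8 MP lines = 17 total lines.

17


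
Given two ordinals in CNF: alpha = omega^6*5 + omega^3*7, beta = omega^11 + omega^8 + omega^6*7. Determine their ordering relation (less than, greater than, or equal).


Compare term by term from highest exponent:
alpha = omega^6*5 + omega^3*7
beta = omega^11 + omega^8 + omega^6*7
Term 1: alpha has omega^6*5, beta has omega^11*1
Term 2: alpha has omega^3*7, beta has omega^8*1
Term 3: alpha has omega^0*0, beta has omega^6*7
Result: alpha < beta

alpha < beta


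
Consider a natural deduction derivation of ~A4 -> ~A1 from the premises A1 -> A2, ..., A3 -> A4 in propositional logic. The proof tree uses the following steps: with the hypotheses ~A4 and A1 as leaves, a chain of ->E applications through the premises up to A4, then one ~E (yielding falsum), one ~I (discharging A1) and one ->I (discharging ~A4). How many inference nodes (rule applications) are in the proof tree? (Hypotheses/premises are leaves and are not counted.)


From hypothesis A1, 3 ->E steps along the 3 premises yield A4.
~E with hypothesis ~A4 gives falsum (1 node); ~I discharging A1 gives ~A1 (1 node); ->I discharging ~A4 gives the goal (1 node).
Total = 3 + 3 = 6 inference nodes.

6


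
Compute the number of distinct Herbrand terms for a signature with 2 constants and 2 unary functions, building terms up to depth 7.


Herbrand terms by depth:
Depth 0: 2 constants
Depth 1: 4 new terms (running total: 6)
Depth 2: 8 new terms (running total: 14)
Depth 3: 16 new terms (running total: 30)
Depth 4: 32 new terms (running total: 62)
Depth 5: 64 new terms (running total: 126)
Depth 6: 128 new terms (running total: 254)
Depth 7: 256 new terms (running total: 510)
Total distinct ground terms = 510

510


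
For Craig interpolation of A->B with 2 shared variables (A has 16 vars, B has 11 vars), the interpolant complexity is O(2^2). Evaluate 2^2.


Shared atoms = 2
Craig interpolant size bound = 2^2
= 4

4


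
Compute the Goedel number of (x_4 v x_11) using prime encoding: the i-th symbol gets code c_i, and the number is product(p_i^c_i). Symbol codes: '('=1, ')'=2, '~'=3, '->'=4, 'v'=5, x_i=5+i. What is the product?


Formula: (x_4 v x_11)
Symbol codes: [1, 9, 5, 16, 2]
Primes: [2, 3, 5, 7, 11]
p_1^1 = 2^1 = 2
p_2^9 = 3^9 = 19683
p_3^5 = 5^5 = 3125
p_4^16 = 7^16 = 33232930569601
p_5^2 = 11^2 = 121
Product = 494681102878601465268750

494681102878601465268750


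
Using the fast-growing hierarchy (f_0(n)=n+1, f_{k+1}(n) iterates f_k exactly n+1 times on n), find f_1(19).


f_1(19) = f_0^20(19)
f_0 adds 1 each time, applied 20 times.
f_1(19) = 19 + 20 = 39

39


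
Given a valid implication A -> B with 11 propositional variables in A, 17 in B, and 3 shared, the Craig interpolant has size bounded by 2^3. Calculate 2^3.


Shared atoms = 3
Craig interpolant size bound = 2^3
= 8

8


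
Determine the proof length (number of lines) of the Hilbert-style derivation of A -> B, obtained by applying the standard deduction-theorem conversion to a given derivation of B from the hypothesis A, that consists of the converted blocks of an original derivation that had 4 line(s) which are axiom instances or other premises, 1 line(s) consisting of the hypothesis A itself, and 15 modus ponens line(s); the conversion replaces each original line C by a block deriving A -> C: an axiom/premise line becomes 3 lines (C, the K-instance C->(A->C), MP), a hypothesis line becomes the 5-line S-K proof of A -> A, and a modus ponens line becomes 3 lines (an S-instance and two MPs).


Deduction-theorem conversion, block by block:
- 4 axiom/premise lines -> 3 lines each = 12
- 1 hypothesis lines -> 5 lines each (identity proof A->A) = 5
- 15 MP lines -> 3 lines each (S-instance, MP, MP) = 45
Total = 12 + 5 + 45 = 62 lines.

62


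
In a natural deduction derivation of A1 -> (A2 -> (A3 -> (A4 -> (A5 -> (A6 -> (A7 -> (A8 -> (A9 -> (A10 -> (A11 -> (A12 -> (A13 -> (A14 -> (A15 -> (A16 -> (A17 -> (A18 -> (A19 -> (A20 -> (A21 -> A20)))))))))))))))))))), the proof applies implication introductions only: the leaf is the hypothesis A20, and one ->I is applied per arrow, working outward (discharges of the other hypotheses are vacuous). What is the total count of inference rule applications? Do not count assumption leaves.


The formula has 21 arrows (->); its innermost consequent A20 is one of the antecedents,
so the proof starts from the hypothesis leaf A20 (not a rule application) and closes one arrow per ->I.
Building A1 -> (A2 -> (A3 -> (A4 -> (A5 -> (A6 -> (A7 -> (A8 -> (A9 -> (A10 -> (A11 -> (A12 -> (A13 -> (A14 -> (A15 -> (A16 -> (A17 -> (A18 -> (A19 -> (A20 -> (A21 -> A20)))))))))))))))))))) therefore takes 21 nested implication introductions.
Total inference nodes = 21

21


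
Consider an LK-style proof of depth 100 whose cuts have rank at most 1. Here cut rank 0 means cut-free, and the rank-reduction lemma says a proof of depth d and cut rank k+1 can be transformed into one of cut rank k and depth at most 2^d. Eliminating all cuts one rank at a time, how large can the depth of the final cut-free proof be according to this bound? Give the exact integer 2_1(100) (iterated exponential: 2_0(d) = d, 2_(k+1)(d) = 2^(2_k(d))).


Each rank reduction sends depth d to at most 2^d; cut rank r needs r reductions.
2_0(100) = 100
2_1(100) = 2^100 = 1267650600228229401496703205376
Cut-free depth bound = 1267650600228229401496703205376

1267650600228229401496703205376


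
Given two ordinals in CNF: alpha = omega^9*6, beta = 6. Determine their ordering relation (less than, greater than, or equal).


Compare term by term from highest exponent:
alpha = omega^9*6
beta = 6
Term 1: alpha has omega^9*6, beta has omega^0*6
Result: alpha > beta

alpha > beta


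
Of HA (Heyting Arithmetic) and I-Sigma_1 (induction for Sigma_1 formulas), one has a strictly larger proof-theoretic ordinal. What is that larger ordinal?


Proof-theoretic ordinal of HA (Heyting Arithmetic): epsilon_0
Proof-theoretic ordinal of I-Sigma_1 (induction for Sigma_1 formulas): omega^omega
Comparing: omega^omega < epsilon_0.
The larger ordinal is epsilon_0 (from HA (Heyting Arithmetic)).

epsilon_0


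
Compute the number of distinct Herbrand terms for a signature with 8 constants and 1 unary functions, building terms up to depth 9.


Herbrand terms by depth:
Depth 0: 8 constants
Depth 1: 8 new terms (running total: 16)
Depth 2: 8 new terms (running total: 24)
Depth 3: 8 new terms (running total: 32)
Depth 4: 8 new terms (running total: 40)
Depth 5: 8 new terms (running total: 48)
Depth 6: 8 new terms (running total: 56)
Depth 7: 8 new terms (running total: 64)
Depth 8: 8 new terms (running total: 72)
Depth 9: 8 new terms (running total: 80)
Total distinct ground terms = 80

80


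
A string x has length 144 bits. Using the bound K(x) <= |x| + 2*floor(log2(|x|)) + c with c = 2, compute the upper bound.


floor(log2(144)) = 7
2 * 7 = 14
K(x) <= 144 + 14 + 2 = 160

160


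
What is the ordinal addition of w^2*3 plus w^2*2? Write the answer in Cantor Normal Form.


Ordinal addition w^2*3 + w^2*2:
Both terms have the same exponent 2.
w^e*c + w^e*d = w^e*(c+d).
Result = w^2*(3+2) = w^2*5

w^2*5


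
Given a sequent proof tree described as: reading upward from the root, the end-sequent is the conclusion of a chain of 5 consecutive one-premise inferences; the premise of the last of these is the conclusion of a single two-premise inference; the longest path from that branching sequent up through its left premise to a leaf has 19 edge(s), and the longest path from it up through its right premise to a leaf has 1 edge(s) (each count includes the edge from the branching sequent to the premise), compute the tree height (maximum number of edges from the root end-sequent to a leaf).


Longest path through the left premise: 19 edges (measured from the branching sequent)
Longest path through the right premise: 1 edges
Height of the subtree rooted at the branching sequent: max(19, 1) = 19
The branching sequent sits 5 edges above the root (the chain of one-premise inferences), so height = 19 + 5 = 24

24


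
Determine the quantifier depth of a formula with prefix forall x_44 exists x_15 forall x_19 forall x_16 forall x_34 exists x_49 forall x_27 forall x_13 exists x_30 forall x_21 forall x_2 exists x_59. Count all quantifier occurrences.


Quantifier prefix has 12 quantifier symbols.
Quantifier depth = 12

12


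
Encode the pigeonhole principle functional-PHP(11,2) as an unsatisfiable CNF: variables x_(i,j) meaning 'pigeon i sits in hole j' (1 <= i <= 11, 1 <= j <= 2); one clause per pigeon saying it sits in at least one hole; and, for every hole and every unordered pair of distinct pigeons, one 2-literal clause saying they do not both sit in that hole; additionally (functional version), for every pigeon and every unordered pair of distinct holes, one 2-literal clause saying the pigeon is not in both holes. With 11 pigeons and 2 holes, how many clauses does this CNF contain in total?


functional-PHP(11,2): 11 pigeons, 2 holes, 11*2 = 22 variables.
- pigeon clauses: one per pigeon -> 11 clauses
- hole clauses: 2 holes * C(11,2) = 2 * 55 -> 110 clauses
- functional clauses: 11 pigeons * C(2,2) = 11 * 1 -> 11 clauses
Total clauses = 11 + 110 + 11 = 132

132


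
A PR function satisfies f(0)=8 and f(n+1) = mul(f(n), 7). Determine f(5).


f(0) = 8
f(1) = mul(f(0), 7) = mul(8, 7) = 56
f(2) = mul(f(1), 7) = mul(56, 7) = 392
f(3) = mul(f(2), 7) = mul(392, 7) = 2744
f(4) = mul(f(3), 7) = mul(2744, 7) = 19208
f(5) = mul(f(4), 7) = mul(19208, 7) = 134456


134456


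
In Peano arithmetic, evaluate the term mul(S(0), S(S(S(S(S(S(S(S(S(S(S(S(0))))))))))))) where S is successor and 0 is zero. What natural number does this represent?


mul(S^1(0), S^12(0)):
S^1(0) = 1
S^12(0) = 12
1 * 12 = 12

12


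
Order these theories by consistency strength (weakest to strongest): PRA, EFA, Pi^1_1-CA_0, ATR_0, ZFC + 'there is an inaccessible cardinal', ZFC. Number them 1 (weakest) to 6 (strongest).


Ordering by consistency strength:
1. EFA
2. PRA
3. ATR_0
4. Pi^1_1-CA_0
5. ZFC
6. ZFC + 'there is an inaccessible cardinal'


PRA=2, EFA=1, Pi^1_1-CA_0=4, ATR_0=3, ZFC + 'there is an inaccessible cardinal'=6, ZFC=5


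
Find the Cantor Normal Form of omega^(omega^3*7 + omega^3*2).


omega^(omega^3*7 + omega^3*2):
Both terms of the exponent have the same exponent 3, so they merge: omega^3*7 + omega^3*2 = omega^3*(7+2) = omega^3*9.
omega raised to a CNF ordinal is a single CNF term: Result = omega^(omega^3*9)

omega^(omega^3*9)


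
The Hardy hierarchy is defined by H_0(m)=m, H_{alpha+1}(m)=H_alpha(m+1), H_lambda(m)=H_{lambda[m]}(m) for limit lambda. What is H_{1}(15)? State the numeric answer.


H_1(15):
For finite ordinals k, H_k(n) = n + k (each successor step adds 1).
H_1(15) = 15 + 1 = 16

16


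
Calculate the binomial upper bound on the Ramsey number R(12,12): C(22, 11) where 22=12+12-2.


R(12,12) <= C(12+12-2, 12-1) = C(22, 11)
C(22, 11) = 22! / (11! * 11!)
= 705432

705432


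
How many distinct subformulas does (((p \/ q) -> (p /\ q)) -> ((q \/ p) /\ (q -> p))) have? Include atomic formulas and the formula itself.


Formula: (((p \/ q) -> (p /\ q)) -> ((q \/ p) /\ (q -> p)))
Subformulas found:
  1. q
  2. p
  3. (q \/ p)
  4. (p \/ q)
  5. (p /\ q)
  6. (q -> p)
  7. ((q \/ p) /\ (q -> p))
  8. ((p \/ q) -> (p /\ q))
  9. (((p \/ q) -> (p /\ q)) -> ((q \/ p) /\ (q -> p)))
Total distinct subformulas = 9

9


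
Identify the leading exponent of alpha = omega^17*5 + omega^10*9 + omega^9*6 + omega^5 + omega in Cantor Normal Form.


CNF: omega^17*5 + omega^10*9 + omega^9*6 + omega^5 + omega
The leading term is omega^17*5, which has exponent 17.

17


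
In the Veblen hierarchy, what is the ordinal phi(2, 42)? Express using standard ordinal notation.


phi(2, 42):
phi(2, beta) = zeta_beta (the beta-th zeta number, fixed point of epsilon).
phi(2, 42) = zeta_42

zeta_42


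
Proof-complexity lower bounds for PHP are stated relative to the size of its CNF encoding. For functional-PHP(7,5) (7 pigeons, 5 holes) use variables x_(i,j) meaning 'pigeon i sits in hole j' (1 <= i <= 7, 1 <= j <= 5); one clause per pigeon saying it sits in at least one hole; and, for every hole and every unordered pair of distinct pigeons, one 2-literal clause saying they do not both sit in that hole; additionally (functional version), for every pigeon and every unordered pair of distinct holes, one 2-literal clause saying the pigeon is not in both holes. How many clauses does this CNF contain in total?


functional-PHP(7,5): 7 pigeons, 5 holes, 7*5 = 35 variables.
- pigeon clauses: one per pigeon -> 7 clauses
- hole clauses: 5 holes * C(7,2) = 5 * 21 -> 105 clauses
- functional clauses: 7 pigeons * C(5,2) = 7 * 10 -> 70 clauses
Total clauses = 7 + 105 + 70 = 182

182


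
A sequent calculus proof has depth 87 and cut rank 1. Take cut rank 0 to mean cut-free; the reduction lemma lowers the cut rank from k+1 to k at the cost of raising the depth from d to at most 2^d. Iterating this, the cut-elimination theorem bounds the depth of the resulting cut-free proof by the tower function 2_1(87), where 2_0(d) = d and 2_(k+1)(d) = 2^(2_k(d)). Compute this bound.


Each rank reduction sends depth d to at most 2^d; cut rank r needs r reductions.
2_0(87) = 87
2_1(87) = 2^87 = 154742504910672534362390528
Cut-free depth bound = 154742504910672534362390528

154742504910672534362390528


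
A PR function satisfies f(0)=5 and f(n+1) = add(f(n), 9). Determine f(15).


f(0) = 5
f(1) = add(f(0), 9) = add(5, 9) = 14
f(2) = add(f(1), 9) = add(14, 9) = 23
f(3) = add(f(2), 9) = add(23, 9) = 32
f(4) = add(f(3), 9) = add(32, 9) = 41
f(5) = add(f(4), 9) = add(41, 9) = 50
f(6) = add(f(5), 9) = add(50, 9) = 59
f(7) = add(f(6), 9) = add(59, 9) = 68
f(8) = add(f(7), 9) = add(68, 9) = 77
f(9) = add(f(8), 9) = add(77, 9) = 86
f(10) = add(f(9), 9) = add(86, 9) = 95
f(11) = add(f(10), 9) = add(95, 9) = 104
f(12) = add(f(11), 9) = add(104, 9) = 113
f(13) = add(f(12), 9) = add(113, 9) = 122
f(14) = add(f(13), 9) = add(122, 9) = 131
f(15) = add(f(14), 9) = add(131, 9) = 140


140


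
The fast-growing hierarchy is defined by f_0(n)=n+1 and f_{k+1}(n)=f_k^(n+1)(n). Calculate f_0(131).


f_0(131) = 131 + 1 = 132

132


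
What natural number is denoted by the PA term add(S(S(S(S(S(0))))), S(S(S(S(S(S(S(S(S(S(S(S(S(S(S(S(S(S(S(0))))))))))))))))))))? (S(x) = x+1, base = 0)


add(S^5(0), S^19(0)):
S^5(0) = 5
S^19(0) = 19
5 + 19 = 24

24


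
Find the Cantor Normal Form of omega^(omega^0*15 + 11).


omega^(omega^0*15 + 11):
omega^0 = 1, so the exponent is 15 + 11 = 26 (finite ordinal addition).
Result = omega^26, already a single CNF term.

omega^26


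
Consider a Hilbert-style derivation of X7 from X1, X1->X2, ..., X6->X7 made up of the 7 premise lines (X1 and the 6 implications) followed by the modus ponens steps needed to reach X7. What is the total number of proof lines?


We have 7 premise lines: X1 and 6 implications.
Each implication is detached once by MP, giving 6 MP lines.
7 premise lines + 6 MP lines = 13 total lines.

13


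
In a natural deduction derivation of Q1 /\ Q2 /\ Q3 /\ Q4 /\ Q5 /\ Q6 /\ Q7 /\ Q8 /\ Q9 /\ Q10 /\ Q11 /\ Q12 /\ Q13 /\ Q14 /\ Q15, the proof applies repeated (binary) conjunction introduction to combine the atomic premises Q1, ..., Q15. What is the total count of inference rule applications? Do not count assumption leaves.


The target conjunction has 15 conjuncts, i.e. 14 binary /\ connectives.
Each conjunction-intro joins two pieces, so 15 atoms require 15-1 = 14 applications.
Total inference nodes = 14

14


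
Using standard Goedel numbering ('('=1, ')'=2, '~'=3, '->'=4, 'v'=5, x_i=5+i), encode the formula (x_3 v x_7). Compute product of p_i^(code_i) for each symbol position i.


Formula: (x_3 v x_7)
Symbol codes: [1, 8, 5, 12, 2]
Primes: [2, 3, 5, 7, 11]
p_1^1 = 2^1 = 2
p_2^8 = 3^8 = 6561
p_3^5 = 5^5 = 3125
p_4^12 = 7^12 = 13841287201
p_5^2 = 11^2 = 121
Product = 68677093277606756250

68677093277606756250


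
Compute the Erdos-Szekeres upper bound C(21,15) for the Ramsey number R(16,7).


R(16,7) <= C(16+7-2, 16-1) = C(21, 15)
C(21, 15) = 21! / (15! * 6!)
= 54264

54264


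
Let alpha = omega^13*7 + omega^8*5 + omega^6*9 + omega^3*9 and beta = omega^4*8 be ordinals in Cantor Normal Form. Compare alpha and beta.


Compare term by term from highest exponent:
alpha = omega^13*7 + omega^8*5 + omega^6*9 + omega^3*9
beta = omega^4*8
Term 1: alpha has omega^13*7, beta has omega^4*8
Term 2: alpha has omega^8*5, beta has omega^0*0
Term 3: alpha has omega^6*9, beta has omega^0*0
Term 4: alpha has omega^3*9, beta has omega^0*0
Result: alpha > beta

alpha > beta


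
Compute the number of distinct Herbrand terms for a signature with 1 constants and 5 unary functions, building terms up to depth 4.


Herbrand terms by depth:
Depth 0: 1 constants
Depth 1: 5 new terms (running total: 6)
Depth 2: 25 new terms (running total: 31)
Depth 3: 125 new terms (running total: 156)
Depth 4: 625 new terms (running total: 781)
Total distinct ground terms = 781

781


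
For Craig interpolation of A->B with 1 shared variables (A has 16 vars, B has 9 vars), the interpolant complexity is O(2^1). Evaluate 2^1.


Shared atoms = 1
Craig interpolant size bound = 2^1
= 2

2


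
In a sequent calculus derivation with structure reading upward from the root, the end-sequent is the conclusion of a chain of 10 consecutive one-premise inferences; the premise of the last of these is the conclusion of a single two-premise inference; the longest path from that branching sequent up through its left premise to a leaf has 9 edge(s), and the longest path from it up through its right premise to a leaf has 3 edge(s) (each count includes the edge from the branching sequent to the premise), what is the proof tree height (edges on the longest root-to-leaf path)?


Longest path through the left premise: 9 edges (measured from the branching sequent)
Longest path through the right premise: 3 edges
Height of the subtree rooted at the branching sequent: max(9, 3) = 9
The branching sequent sits 10 edges above the root (the chain of one-premise inferences), so height = 9 + 10 = 19

19


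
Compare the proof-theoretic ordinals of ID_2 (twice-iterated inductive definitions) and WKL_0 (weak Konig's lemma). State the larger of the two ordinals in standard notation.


Proof-theoretic ordinal of ID_2 (twice-iterated inductive definitions): psi_0(epsilon_{Omega_2+1})
Proof-theoretic ordinal of WKL_0 (weak Konig's lemma): omega^omega
Comparing: omega^omega < psi_0(epsilon_{Omega_2+1}).
The larger ordinal is psi_0(epsilon_{Omega_2+1}) (from ID_2 (twice-iterated inductive definitions)).

psi_0(epsilon_{Omega_2+1})


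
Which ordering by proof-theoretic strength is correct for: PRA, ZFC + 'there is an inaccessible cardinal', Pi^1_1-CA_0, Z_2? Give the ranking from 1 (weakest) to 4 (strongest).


Ordering by consistency strength:
1. PRA
2. Pi^1_1-CA_0
3. Z_2
4. ZFC + 'there is an inaccessible cardinal'


PRA=1, ZFC + 'there is an inaccessible cardinal'=4, Pi^1_1-CA_0=2, Z_2=3


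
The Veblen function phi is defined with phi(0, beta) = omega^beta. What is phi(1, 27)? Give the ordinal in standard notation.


phi(1, 27):
phi(1, beta) = epsilon_beta (the beta-th epsilon number).
phi(1, 27) = epsilon_27

epsilon_27


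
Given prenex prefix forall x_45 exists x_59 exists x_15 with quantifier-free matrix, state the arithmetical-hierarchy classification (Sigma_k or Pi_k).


Leading quantifier is forall, so the class is Pi.
Number of quantifier blocks = alternations + 1 = 1 + 1 = 2.
Classification: Pi_2

Pi_2


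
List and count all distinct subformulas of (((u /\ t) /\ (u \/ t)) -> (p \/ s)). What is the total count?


Formula: (((u /\ t) /\ (u \/ t)) -> (p \/ s))
Subformulas found:
  1. u
  2. s
  3. t
  4. p
  5. (u \/ t)
  6. (p \/ s)
  7. (u /\ t)
  8. ((u /\ t) /\ (u \/ t))
  9. (((u /\ t) /\ (u \/ t)) -> (p \/ s))
Total distinct subformulas = 9

9


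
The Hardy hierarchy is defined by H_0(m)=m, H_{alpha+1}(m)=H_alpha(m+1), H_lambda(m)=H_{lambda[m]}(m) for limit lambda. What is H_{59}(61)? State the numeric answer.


H_59(61):
For finite ordinals k, H_k(n) = n + k (each successor step adds 1).
H_59(61) = 61 + 59 = 120

120


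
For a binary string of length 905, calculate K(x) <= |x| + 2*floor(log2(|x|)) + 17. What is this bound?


floor(log2(905)) = 9
2 * 9 = 18
K(x) <= 905 + 18 + 17 = 940

940


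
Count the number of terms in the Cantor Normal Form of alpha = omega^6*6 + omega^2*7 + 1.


CNF: omega^6*6 + omega^2*7 + 1
Count the summands separated by '+':
  term 1: omega^6*6
  term 2: omega^2*7
  term 3: 1
Total terms = 3

3


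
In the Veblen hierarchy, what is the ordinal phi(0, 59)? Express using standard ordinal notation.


phi(0, 59):
phi(0, beta) = omega^beta by definition.
phi(0, 59) = omega^59

omega^59


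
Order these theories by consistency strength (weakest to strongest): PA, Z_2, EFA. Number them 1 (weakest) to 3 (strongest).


Ordering by consistency strength:
1. EFA
2. PA
3. Z_2


PA=2, Z_2=3, EFA=1


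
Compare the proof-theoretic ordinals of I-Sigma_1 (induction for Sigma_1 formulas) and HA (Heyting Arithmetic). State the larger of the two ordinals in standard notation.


Proof-theoretic ordinal of I-Sigma_1 (induction for Sigma_1 formulas): omega^omega
Proof-theoretic ordinal of HA (Heyting Arithmetic): epsilon_0
Comparing: omega^omega < epsilon_0.
The larger ordinal is epsilon_0 (from HA (Heyting Arithmetic)).

epsilon_0


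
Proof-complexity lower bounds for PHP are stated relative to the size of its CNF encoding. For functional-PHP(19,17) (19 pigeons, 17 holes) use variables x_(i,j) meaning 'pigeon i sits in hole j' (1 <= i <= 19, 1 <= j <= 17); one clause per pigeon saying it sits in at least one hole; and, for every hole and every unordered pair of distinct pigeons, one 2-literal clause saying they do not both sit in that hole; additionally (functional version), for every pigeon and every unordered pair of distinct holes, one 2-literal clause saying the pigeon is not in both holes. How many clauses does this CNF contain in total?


functional-PHP(19,17): 19 pigeons, 17 holes, 19*17 = 323 variables.
- pigeon clauses: one per pigeon -> 19 clauses
- hole clauses: 17 holes * C(19,2) = 17 * 171 -> 2907 clauses
- functional clauses: 19 pigeons * C(17,2) = 19 * 136 -> 2584 clauses
Total clauses = 19 + 2907 + 2584 = 5510

5510


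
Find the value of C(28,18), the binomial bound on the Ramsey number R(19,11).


R(19,11) <= C(19+11-2, 19-1) = C(28, 18)
C(28, 18) = 28! / (18! * 10!)
= 13123110

13123110


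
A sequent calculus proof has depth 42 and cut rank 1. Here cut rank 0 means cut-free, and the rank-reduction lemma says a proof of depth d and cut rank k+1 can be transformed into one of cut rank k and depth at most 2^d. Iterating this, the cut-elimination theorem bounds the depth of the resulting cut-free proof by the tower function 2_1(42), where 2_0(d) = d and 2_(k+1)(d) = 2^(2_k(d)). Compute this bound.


Each rank reduction sends depth d to at most 2^d; cut rank r needs r reductions.
2_0(42) = 42
2_1(42) = 2^42 = 4398046511104
Cut-free depth bound = 4398046511104

4398046511104


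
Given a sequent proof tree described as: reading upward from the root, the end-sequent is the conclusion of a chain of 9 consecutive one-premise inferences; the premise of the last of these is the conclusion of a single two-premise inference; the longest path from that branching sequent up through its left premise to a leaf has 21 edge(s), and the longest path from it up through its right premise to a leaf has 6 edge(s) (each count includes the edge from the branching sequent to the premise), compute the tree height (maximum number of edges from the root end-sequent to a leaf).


Longest path through the left premise: 21 edges (measured from the branching sequent)
Longest path through the right premise: 6 edges
Height of the subtree rooted at the branching sequent: max(21, 6) = 21
The branching sequent sits 9 edges above the root (the chain of one-premise inferences), so height = 21 + 9 = 30

30


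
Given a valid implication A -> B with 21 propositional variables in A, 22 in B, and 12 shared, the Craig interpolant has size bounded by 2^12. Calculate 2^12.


Shared atoms = 12
Craig interpolant size bound = 2^12
= 4096

4096


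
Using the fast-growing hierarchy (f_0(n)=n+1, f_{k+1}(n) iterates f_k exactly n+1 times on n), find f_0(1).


f_0(1) = 1 + 1 = 2

2


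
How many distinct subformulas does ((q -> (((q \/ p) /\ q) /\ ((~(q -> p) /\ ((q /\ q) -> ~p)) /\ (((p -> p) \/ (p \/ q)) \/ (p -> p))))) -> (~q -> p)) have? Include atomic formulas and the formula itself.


Formula: ((q -> (((q \/ p) /\ q) /\ ((~(q -> p) /\ ((q /\ q) -> ~p)) /\ (((p -> p) \/ (p \/ q)) \/ (p -> p))))) -> (~q -> p))
Subformulas found:
  1. q
  2. p
  3. ~p
  4. ~q
  5. (q \/ p)
  6. (q /\ q)
  7. (q -> p)
  8. (p -> p)
  9. (p \/ q)
  10. ~(q -> p)
  11. (~q -> p)
  12. ((q \/ p) /\ q)
  13. ((q /\ q) -> ~p)
  14. ((p -> p) \/ (p \/ q))
  15. (~(q -> p) /\ ((q /\ q) -> ~p))
  16. (((p -> p) \/ (p \/ q)) \/ (p -> p))
  17. ((~(q -> p) /\ ((q /\ q) -> ~p)) /\ (((p -> p) \/ (p \/ q)) \/ (p -> p)))
  18. (((q \/ p) /\ q) /\ ((~(q -> p) /\ ((q /\ q) -> ~p)) /\ (((p -> p) \/ (p \/ q)) \/ (p -> p))))
  19. (q -> (((q \/ p) /\ q) /\ ((~(q -> p) /\ ((q /\ q) -> ~p)) /\ (((p -> p) \/ (p \/ q)) \/ (p -> p)))))
  20. ((q -> (((q \/ p) /\ q) /\ ((~(q -> p) /\ ((q /\ q) -> ~p)) /\ (((p -> p) \/ (p \/ q)) \/ (p -> p))))) -> (~q -> p))
Total distinct subformulas = 20

20


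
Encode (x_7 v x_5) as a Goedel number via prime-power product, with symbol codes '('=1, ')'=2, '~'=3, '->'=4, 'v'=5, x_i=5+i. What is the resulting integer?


Formula: (x_7 v x_5)
Symbol codes: [1, 12, 5, 10, 2]
Primes: [2, 3, 5, 7, 11]
p_1^1 = 2^1 = 2
p_2^12 = 3^12 = 531441
p_3^5 = 5^5 = 3125
p_4^10 = 7^10 = 282475249
p_5^2 = 11^2 = 121
Product = 113527439907880556250

113527439907880556250


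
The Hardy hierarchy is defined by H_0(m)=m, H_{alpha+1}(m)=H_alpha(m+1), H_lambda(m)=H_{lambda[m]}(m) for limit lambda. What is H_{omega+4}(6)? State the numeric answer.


H_{omega+4}(6):
Unwind the 4 successor steps: H_{omega+4}(6) = H_omega(6+4) = H_omega(10).
H_omega(m) = H_m(m) = m + m = 2m.
Result = 2 * 10 = 20

20


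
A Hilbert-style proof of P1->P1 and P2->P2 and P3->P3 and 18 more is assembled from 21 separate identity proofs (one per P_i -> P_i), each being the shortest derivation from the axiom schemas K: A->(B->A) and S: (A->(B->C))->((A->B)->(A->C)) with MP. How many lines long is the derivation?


The shortest proof of A->A from K and S in the Hilbert calculus has exactly 5 lines:
(1) K instance A->((A->A)->A), (2) S instance, (3) MP on 1,2, (4) K instance A->(A->A), (5) MP on 3,4.
For 21 independent identities: 21 * 5 = 105 lines total.

105


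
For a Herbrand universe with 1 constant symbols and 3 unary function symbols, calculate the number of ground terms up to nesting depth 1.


Herbrand terms by depth:
Depth 0: 1 constants
Depth 1: 3 new terms (running total: 4)
Total distinct ground terms = 4

4


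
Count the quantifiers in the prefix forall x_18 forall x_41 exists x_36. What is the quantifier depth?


Quantifier prefix has 3 quantifier symbols.
Quantifier depth = 3

3


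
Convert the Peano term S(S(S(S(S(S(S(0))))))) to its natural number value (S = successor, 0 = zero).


Counting successors applied to 0:
7 applications of S to 0 = 7

7


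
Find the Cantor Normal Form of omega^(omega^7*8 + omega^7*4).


omega^(omega^7*8 + omega^7*4):
Both terms of the exponent have the same exponent 7, so they merge: omega^7*8 + omega^7*4 = omega^7*(8+4) = omega^7*12.
omega raised to a CNF ordinal is a single CNF term: Result = omega^(omega^7*12)

omega^(omega^7*12)


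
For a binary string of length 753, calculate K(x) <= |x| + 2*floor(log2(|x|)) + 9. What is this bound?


floor(log2(753)) = 9
2 * 9 = 18
K(x) <= 753 + 18 + 9 = 780

780


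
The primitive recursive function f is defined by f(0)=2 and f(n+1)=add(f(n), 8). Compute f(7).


f(0) = 2
f(1) = add(f(0), 8) = add(2, 8) = 10
f(2) = add(f(1), 8) = add(10, 8) = 18
f(3) = add(f(2), 8) = add(18, 8) = 26
f(4) = add(f(3), 8) = add(26, 8) = 34
f(5) = add(f(4), 8) = add(34, 8) = 42
f(6) = add(f(5), 8) = add(42, 8) = 50
f(7) = add(f(6), 8) = add(50, 8) = 58


58


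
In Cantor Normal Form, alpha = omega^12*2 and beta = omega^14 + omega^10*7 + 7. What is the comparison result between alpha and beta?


Compare term by term from highest exponent:
alpha = omega^12*2
beta = omega^14 + omega^10*7 + 7
Term 1: alpha has omega^12*2, beta has omega^14*1
Term 2: alpha has omega^0*0, beta has omega^10*7
Term 3: alpha has omega^0*0, beta has omega^0*7
Result: alpha < beta

alpha < beta


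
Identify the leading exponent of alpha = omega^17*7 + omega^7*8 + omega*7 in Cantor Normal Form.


CNF: omega^17*7 + omega^7*8 + omega*7
The leading term is omega^17*7, which has exponent 17.

17


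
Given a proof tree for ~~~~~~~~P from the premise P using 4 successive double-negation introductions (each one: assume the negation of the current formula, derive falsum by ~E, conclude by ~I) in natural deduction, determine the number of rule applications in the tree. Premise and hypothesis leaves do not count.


Each double-negation introduction (from C infer ~~C) uses 2 inference nodes: one ~E (C and ~C give falsum) and one ~I (discharge ~C).
4 double negations = 4 * 2 = 8 inference nodes.

8


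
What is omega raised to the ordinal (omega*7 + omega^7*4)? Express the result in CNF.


omega^(omega*7 + omega^7*4):
In ordinal addition a term is absorbed by a following term of strictly larger exponent: 1 < 7, so omega*7 + omega^7*4 = omega^7*4.
omega raised to a CNF ordinal is a single CNF term: Result = omega^(omega^7*4)

omega^(omega^7*4)


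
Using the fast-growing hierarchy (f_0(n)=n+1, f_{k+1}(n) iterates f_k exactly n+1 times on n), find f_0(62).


f_0(62) = 62 + 1 = 63

63


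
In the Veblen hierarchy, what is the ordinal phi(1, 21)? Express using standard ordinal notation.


phi(1, 21):
phi(1, beta) = epsilon_beta (the beta-th epsilon number).
phi(1, 21) = epsilon_21

epsilon_21


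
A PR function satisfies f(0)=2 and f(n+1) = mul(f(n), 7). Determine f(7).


f(0) = 2
f(1) = mul(f(0), 7) = mul(2, 7) = 14
f(2) = mul(f(1), 7) = mul(14, 7) = 98
f(3) = mul(f(2), 7) = mul(98, 7) = 686
f(4) = mul(f(3), 7) = mul(686, 7) = 4802
f(5) = mul(f(4), 7) = mul(4802, 7) = 33614
f(6) = mul(f(5), 7) = mul(33614, 7) = 235298
f(7) = mul(f(6), 7) = mul(235298, 7) = 1647086


1647086


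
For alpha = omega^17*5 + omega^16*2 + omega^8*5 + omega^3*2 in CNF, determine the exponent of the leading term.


CNF: omega^17*5 + omega^16*2 + omega^8*5 + omega^3*2
The leading term is omega^17*5, which has exponent 17.

17


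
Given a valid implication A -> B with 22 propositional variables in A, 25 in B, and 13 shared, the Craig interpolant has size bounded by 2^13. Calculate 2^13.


Shared atoms = 13
Craig interpolant size bound = 2^13
= 8192

8192


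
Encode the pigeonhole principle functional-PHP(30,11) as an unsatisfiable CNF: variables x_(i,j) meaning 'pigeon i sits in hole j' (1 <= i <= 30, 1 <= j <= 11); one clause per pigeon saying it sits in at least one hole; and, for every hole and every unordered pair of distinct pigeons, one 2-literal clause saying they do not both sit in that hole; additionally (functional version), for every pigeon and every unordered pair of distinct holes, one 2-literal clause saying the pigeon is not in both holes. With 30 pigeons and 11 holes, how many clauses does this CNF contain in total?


functional-PHP(30,11): 30 pigeons, 11 holes, 30*11 = 330 variables.
- pigeon clauses: one per pigeon -> 30 clauses
- hole clauses: 11 holes * C(30,2) = 11 * 435 -> 4785 clauses
- functional clauses: 30 pigeons * C(11,2) = 30 * 55 -> 1650 clauses
Total clauses = 30 + 4785 + 1650 = 6465

6465


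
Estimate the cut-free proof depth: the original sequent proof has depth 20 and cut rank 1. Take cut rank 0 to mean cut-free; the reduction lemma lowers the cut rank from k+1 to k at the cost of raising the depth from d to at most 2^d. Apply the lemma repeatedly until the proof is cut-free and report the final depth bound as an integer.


Each rank reduction sends depth d to at most 2^d; cut rank r needs r reductions.
2_0(20) = 20
2_1(20) = 2^20 = 1048576
Cut-free depth bound = 1048576

1048576


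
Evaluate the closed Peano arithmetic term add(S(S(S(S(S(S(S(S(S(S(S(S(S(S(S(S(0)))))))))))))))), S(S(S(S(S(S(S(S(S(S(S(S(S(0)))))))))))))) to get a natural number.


add(S^16(0), S^13(0)):
S^16(0) = 16
S^13(0) = 13
16 + 13 = 29

29


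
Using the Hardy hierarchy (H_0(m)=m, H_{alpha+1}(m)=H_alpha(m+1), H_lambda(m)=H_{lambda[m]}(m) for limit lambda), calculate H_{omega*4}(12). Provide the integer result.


H_{omega*4}(12):
For the Hardy hierarchy, H_{omega*k}(n) = 2^k * n.
2^4 = 16.
16 * 12 = 192

192
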